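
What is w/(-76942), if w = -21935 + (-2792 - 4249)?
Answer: 14488/38471 ≈ 0.37660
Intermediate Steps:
w = -28976 (w = -21935 - 7041 = -28976)
w/(-76942) = -28976/(-76942) = -28976*(-1/76942) = 14488/38471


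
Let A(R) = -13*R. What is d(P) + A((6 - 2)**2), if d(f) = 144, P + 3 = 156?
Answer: -64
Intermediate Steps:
P = 153 (P = -3 + 156 = 153)
d(P) + A((6 - 2)**2) = 144 - 13*(6 - 2)**2 = 144 - 13*4**2 = 144 - 13*16 = 144 - 208 = -64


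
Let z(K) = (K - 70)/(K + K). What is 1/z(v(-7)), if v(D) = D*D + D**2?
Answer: 7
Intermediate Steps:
v(D) = 2*D**2 (v(D) = D**2 + D**2 = 2*D**2)
z(K) = (-70 + K)/(2*K) (z(K) = (-70 + K)/((2*K)) = (-70 + K)*(1/(2*K)) = (-70 + K)/(2*K))
1/z(v(-7)) = 1/((-70 + 2*(-7)**2)/(2*((2*(-7)**2)))) = 1/((-70 + 2*49)/(2*((2*49)))) = 1/((1/2)*(-70 + 98)/98) = 1/((1/2)*(1/98)*28) = 1/(1/7) = 7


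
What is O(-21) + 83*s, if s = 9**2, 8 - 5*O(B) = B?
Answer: 33644/5 ≈ 6728.8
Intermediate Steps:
O(B) = 8/5 - B/5
s = 81
O(-21) + 83*s = (8/5 - 1/5*(-21)) + 83*81 = (8/5 + 21/5) + 6723 = 29/5 + 6723 = 33644/5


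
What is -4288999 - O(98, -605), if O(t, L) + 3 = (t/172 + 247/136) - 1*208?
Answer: -25080846177/5848 ≈ -4.2888e+6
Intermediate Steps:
O(t, L) = -28449/136 + t/172 (O(t, L) = -3 + ((t/172 + 247/136) - 1*208) = -3 + ((t*(1/172) + 247*(1/136)) - 208) = -3 + ((t/172 + 247/136) - 208) = -3 + ((247/136 + t/172) - 208) = -3 + (-28041/136 + t/172) = -28449/136 + t/172)
-4288999 - O(98, -605) = -4288999 - (-28449/136 + (1/172)*98) = -4288999 - (-28449/136 + 49/86) = -4288999 - 1*(-1219975/5848) = -4288999 + 1219975/5848 = -25080846177/5848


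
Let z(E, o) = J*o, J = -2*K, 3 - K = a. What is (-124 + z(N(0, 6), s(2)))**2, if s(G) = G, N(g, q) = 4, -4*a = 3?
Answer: 19321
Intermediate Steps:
a = -3/4 (a = -1/4*3 = -3/4 ≈ -0.75000)
K = 15/4 (K = 3 - 1*(-3/4) = 3 + 3/4 = 15/4 ≈ 3.7500)
J = -15/2 (J = -2*15/4 = -15/2 ≈ -7.5000)
z(E, o) = -15*o/2
(-124 + z(N(0, 6), s(2)))**2 = (-124 - 15/2*2)**2 = (-124 - 15)**2 = (-139)**2 = 19321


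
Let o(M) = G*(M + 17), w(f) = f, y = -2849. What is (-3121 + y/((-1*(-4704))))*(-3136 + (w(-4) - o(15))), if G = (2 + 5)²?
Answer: 2469015263/168 ≈ 1.4697e+7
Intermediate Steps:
G = 49 (G = 7² = 49)
o(M) = 833 + 49*M (o(M) = 49*(M + 17) = 49*(17 + M) = 833 + 49*M)
(-3121 + y/((-1*(-4704))))*(-3136 + (w(-4) - o(15))) = (-3121 - 2849/((-1*(-4704))))*(-3136 + (-4 - (833 + 49*15))) = (-3121 - 2849/4704)*(-3136 + (-4 - (833 + 735))) = (-3121 - 2849*1/4704)*(-3136 + (-4 - 1*1568)) = (-3121 - 407/672)*(-3136 + (-4 - 1568)) = -2097719*(-3136 - 1572)/672 = -2097719/672*(-4708) = 2469015263/168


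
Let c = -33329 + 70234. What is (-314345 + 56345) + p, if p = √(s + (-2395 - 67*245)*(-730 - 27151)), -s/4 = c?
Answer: -258000 + √524293990 ≈ -2.3510e+5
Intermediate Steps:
c = 36905
s = -147620 (s = -4*36905 = -147620)
p = √524293990 (p = √(-147620 + (-2395 - 67*245)*(-730 - 27151)) = √(-147620 + (-2395 - 16415)*(-27881)) = √(-147620 - 18810*(-27881)) = √(-147620 + 524441610) = √524293990 ≈ 22897.)
(-314345 + 56345) + p = (-314345 + 56345) + √524293990 = -258000 + √524293990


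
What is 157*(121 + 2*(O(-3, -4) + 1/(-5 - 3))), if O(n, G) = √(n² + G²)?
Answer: 82111/4 ≈ 20528.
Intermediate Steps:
O(n, G) = √(G² + n²)
157*(121 + 2*(O(-3, -4) + 1/(-5 - 3))) = 157*(121 + 2*(√((-4)² + (-3)²) + 1/(-5 - 3))) = 157*(121 + 2*(√(16 + 9) + 1/(-8))) = 157*(121 + 2*(√25 - ⅛)) = 157*(121 + 2*(5 - ⅛)) = 157*(121 + 2*(39/8)) = 157*(121 + 39/4) = 157*(523/4) = 82111/4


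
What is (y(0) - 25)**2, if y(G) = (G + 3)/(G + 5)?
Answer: 14884/25 ≈ 595.36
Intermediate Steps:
y(G) = (3 + G)/(5 + G)
(y(0) - 25)**2 = ((3 + 0)/(5 + 0) - 25)**2 = (3/5 - 25)**2 = (-122/5)**2 = 14884/25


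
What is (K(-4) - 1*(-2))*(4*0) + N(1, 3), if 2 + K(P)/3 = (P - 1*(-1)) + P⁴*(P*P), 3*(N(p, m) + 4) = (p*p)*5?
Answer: -7/3 ≈ -2.3333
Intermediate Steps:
N(p, m) = -4 + 5*p²/3 (N(p, m) = -4 + ((p*p)*5)/3 = -4 + (p²*5)/3 = -4 + (5*p²)/3 = -4 + 5*p²/3)
K(P) = -3 + 3*P + 3*P⁶ (K(P) = -6 + 3*((P - 1*(-1)) + P⁴*(P*P)) = -6 + 3*((P + 1) + P⁴*P²) = -6 + 3*((1 + P) + P⁶) = -6 + 3*(1 + P + P⁶) = -6 + (3 + 3*P + 3*P⁶) = -3 + 3*P + 3*P⁶)
(K(-4) - 1*(-2))*(4*0) + N(1, 3) = ((-3 + 3*(-4) + 3*(-4)⁶) - 1*(-2))*(4*0) + (-4 + (5/3)*1²) = ((-3 - 12 + 3*4096) + 2)*0 + (-4 + (5/3)*1) = ((-3 - 12 + 12288) + 2)*0 + (-4 + 5/3) = (12273 + 2)*0 - 7/3 = 12275*0 - 7/3 = 0 - 7/3 = -7/3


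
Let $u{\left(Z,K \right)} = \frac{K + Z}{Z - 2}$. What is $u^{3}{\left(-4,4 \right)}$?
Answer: $0$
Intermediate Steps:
$u{\left(Z,K \right)} = \frac{K + Z}{-2 + Z}$
$u^{3}{\left(-4,4 \right)} = \left(\frac{4 - 4}{-2 - 4}\right)^{3} = \left(\frac{1}{-6} \cdot 0\right)^{3} = \left(\left(- \frac{1}{6}\right) 0\right)^{3} = 0^{3} = 0$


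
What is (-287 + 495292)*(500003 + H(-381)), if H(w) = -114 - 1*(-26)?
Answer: 247460424575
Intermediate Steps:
H(w) = -88 (H(w) = -114 + 26 = -88)
(-287 + 495292)*(500003 + H(-381)) = (-287 + 495292)*(500003 - 88) = 495005*499915 = 247460424575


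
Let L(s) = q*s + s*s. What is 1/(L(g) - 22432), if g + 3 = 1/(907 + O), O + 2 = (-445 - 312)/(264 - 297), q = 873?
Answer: -937706884/23481179661997 ≈ -3.9934e-5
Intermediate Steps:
O = 691/33 (O = -2 + (-445 - 312)/(264 - 297) = -2 - 757/(-33) = -2 - 757*(-1/33) = -2 + 757/33 = 691/33 ≈ 20.939)
g = -91833/30622 (g = -3 + 1/(907 + 691/33) = -3 + 1/(30622/33) = -3 + 33/30622 = -91833/30622 ≈ -2.9989)
L(s) = s² + 873*s (L(s) = 873*s + s*s = 873*s + s² = s² + 873*s)
1/(L(g) - 22432) = 1/(-91833*(873 - 91833/30622)/30622 - 22432) = 1/(-91833/30622*26641173/30622 - 22432) = 1/(-2446538840109/937706884 - 22432) = 1/(-23481179661997/937706884) = -937706884/23481179661997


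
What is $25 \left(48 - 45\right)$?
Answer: $75$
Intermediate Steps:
$25 \left(48 - 45\right) = 25 \cdot 3 = 75$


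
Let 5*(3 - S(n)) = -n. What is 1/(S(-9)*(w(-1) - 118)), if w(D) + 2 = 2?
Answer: -5/708 ≈ -0.0070621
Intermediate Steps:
w(D) = 0 (w(D) = -2 + 2 = 0)
S(n) = 3 + n/5 (S(n) = 3 - (-1)*n/5 = 3 + n/5)
1/(S(-9)*(w(-1) - 118)) = 1/((3 + (⅕)*(-9))*(0 - 118)) = 1/((3 - 9/5)*(-118)) = 1/((6/5)*(-118)) = 1/(-708/5) = -5/708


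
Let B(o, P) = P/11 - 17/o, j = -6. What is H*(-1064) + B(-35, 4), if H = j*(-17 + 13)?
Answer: -9831033/385 ≈ -25535.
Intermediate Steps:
H = 24 (H = -6*(-17 + 13) = -6*(-4) = 24)
B(o, P) = -17/o + P/11 (B(o, P) = P*(1/11) - 17/o = P/11 - 17/o = -17/o + P/11)
H*(-1064) + B(-35, 4) = 24*(-1064) + (-17/(-35) + (1/11)*4) = -25536 + (-17*(-1/35) + 4/11) = -25536 + (17/35 + 4/11) = -25536 + 327/385 = -9831033/385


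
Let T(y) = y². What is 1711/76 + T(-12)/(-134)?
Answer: 109165/5092 ≈ 21.439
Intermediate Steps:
1711/76 + T(-12)/(-134) = 1711/76 + (-12)²/(-134) = 1711*(1/76) + 144*(-1/134) = 1711/76 - 72/67 = 109165/5092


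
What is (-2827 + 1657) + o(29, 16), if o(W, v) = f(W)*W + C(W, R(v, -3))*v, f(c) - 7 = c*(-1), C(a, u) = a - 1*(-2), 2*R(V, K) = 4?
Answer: -1312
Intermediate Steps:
R(V, K) = 2 (R(V, K) = (½)*4 = 2)
C(a, u) = 2 + a (C(a, u) = a + 2 = 2 + a)
f(c) = 7 - c (f(c) = 7 + c*(-1) = 7 - c)
o(W, v) = W*(7 - W) + v*(2 + W) (o(W, v) = (7 - W)*W + (2 + W)*v = W*(7 - W) + v*(2 + W))
(-2827 + 1657) + o(29, 16) = (-2827 + 1657) + (16*(2 + 29) - 1*29*(-7 + 29)) = -1170 + (16*31 - 1*29*22) = -1170 + (496 - 638) = -1170 - 142 = -1312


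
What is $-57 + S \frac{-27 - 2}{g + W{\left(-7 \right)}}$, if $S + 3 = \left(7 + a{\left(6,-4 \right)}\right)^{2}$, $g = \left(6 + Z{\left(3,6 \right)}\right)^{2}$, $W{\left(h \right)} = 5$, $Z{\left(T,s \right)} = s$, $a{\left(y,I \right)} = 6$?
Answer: $- \frac{13307}{149} \approx -89.309$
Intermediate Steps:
$g = 144$ ($g = \left(6 + 6\right)^{2} = 12^{2} = 144$)
$S = 166$ ($S = -3 + \left(7 + 6\right)^{2} = -3 + 13^{2} = -3 + 169 = 166$)
$-57 + S \frac{-27 - 2}{g + W{\left(-7 \right)}} = -57 + 166 \frac{-27 - 2}{144 + 5} = -57 + 166 \left(- \frac{29}{149}\right) = -57 - \frac{4814}{149} = - \frac{13307}{149}$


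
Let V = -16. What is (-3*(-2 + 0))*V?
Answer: -96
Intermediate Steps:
(-3*(-2 + 0))*V = -3*(-2 + 0)*(-16) = -3*(-2)*(-16) = 6*(-16) = -96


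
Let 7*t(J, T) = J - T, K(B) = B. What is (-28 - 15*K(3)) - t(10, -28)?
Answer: -549/7 ≈ -78.429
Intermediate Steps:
t(J, T) = -T/7 + J/7 (t(J, T) = (J - T)/7 = -T/7 + J/7)
(-28 - 15*K(3)) - t(10, -28) = (-28 - 15*3) - (-⅐*(-28) + (⅐)*10) = (-28 - 45) - (4 + 10/7) = -73 - 1*38/7 = -73 - 38/7 = -549/7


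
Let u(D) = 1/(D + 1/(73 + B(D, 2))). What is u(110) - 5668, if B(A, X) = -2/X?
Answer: -44896156/7921 ≈ -5668.0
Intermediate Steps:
u(D) = 1/(1/72 + D) (u(D) = 1/(D + 1/(73 - 2/2)) = 1/(D + 1/(73 - 2*½)) = 1/(D + 1/(73 - 1)) = 1/(D + 1/72) = 1/(1/72 + D))
u(110) - 5668 = 72/(1 + 72*110) - 5668 = 72/(1 + 7920) - 5668 = 72/7921 - 5668 = -44896156/7921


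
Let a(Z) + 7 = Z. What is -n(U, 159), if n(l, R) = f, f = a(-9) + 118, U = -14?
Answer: -102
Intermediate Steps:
a(Z) = -7 + Z
f = 102 (f = (-7 - 9) + 118 = -16 + 118 = 102)
n(l, R) = 102
-n(U, 159) = -1*102 = -102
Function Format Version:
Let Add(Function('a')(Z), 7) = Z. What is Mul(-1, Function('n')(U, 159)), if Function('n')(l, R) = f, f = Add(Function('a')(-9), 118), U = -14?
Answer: -102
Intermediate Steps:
Function('a')(Z) = Add(-7, Z)
f = 102 (f = Add(Add(-7, -9), 118) = Add(-16, 118) = 102)
Function('n')(l, R) = 102
Mul(-1, Function('n')(U, 159)) = Mul(-1, 102) = -102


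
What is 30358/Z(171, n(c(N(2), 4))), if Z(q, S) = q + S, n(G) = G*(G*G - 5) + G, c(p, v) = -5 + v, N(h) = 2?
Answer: 15179/87 ≈ 174.47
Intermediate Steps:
n(G) = G + G*(-5 + G**2) (n(G) = G*(G**2 - 5) + G = G*(-5 + G**2) + G = G + G*(-5 + G**2))
Z(q, S) = S + q
30358/Z(171, n(c(N(2), 4))) = 30358/((-5 + 4)*(-4 + (-5 + 4)**2) + 171) = 30358/(-(-4 + (-1)**2) + 171) = 30358/(-(-4 + 1) + 171) = 30358/(-1*(-3) + 171) = 30358/(3 + 171) = 30358/174 = 30358*(1/174) = 15179/87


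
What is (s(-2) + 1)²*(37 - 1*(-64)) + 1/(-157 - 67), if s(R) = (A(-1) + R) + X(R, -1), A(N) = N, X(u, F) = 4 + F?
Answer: 22623/224 ≈ 101.00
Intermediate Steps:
s(R) = 2 + R (s(R) = (-1 + R) + (4 - 1) = (-1 + R) + 3 = 2 + R)
(s(-2) + 1)²*(37 - 1*(-64)) + 1/(-157 - 67) = ((2 - 2) + 1)²*(37 - 1*(-64)) + 1/(-157 - 67) = (0 + 1)²*(37 + 64) + 1/(-224) = 1²*101 - 1/224 = 1*101 - 1/224 = 101 - 1/224 = 22623/224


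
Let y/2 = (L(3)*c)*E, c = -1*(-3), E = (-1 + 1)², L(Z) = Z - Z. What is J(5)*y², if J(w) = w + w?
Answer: 0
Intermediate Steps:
J(w) = 2*w
L(Z) = 0
E = 0 (E = 0² = 0)
c = 3
y = 0 (y = 2*((0*3)*0) = 2*(0*0) = 2*0 = 0)
J(5)*y² = (2*5)*0² = 10*0 = 0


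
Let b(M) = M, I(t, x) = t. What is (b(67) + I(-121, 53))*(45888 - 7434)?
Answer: -2076516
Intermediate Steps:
(b(67) + I(-121, 53))*(45888 - 7434) = (67 - 121)*(45888 - 7434) = -54*38454 = -2076516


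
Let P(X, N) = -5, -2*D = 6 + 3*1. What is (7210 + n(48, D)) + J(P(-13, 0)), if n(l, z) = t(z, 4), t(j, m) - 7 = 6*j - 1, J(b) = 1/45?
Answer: 323506/45 ≈ 7189.0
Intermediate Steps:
D = -9/2 (D = -(6 + 3*1)/2 = -(6 + 3)/2 = -½*9 = -9/2 ≈ -4.5000)
J(b) = 1/45
t(j, m) = 6 + 6*j (t(j, m) = 7 + (6*j - 1) = 7 + (-1 + 6*j) = 6 + 6*j)
n(l, z) = 6 + 6*z
(7210 + n(48, D)) + J(P(-13, 0)) = (7210 + (6 + 6*(-9/2))) + 1/45 = (7210 + (6 - 27)) + 1/45 = (7210 - 21) + 1/45 = 7189 + 1/45 = 323506/45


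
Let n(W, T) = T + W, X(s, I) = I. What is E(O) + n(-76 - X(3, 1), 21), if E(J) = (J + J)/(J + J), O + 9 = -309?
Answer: -55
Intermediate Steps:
O = -318 (O = -9 - 309 = -318)
E(J) = 1 (E(J) = (2*J)/((2*J)) = (2*J)*(1/(2*J)) = 1)
E(O) + n(-76 - X(3, 1), 21) = 1 + (21 + (-76 - 1*1)) = 1 + (21 + (-76 - 1)) = 1 + (21 - 77) = 1 - 56 = -55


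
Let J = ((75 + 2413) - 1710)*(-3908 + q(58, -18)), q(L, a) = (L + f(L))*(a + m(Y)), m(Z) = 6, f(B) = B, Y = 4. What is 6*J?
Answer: -24740400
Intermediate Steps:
q(L, a) = 2*L*(6 + a) (q(L, a) = (L + L)*(a + 6) = (2*L)*(6 + a) = 2*L*(6 + a))
J = -4123400 (J = ((75 + 2413) - 1710)*(-3908 + 2*58*(6 - 18)) = (2488 - 1710)*(-3908 + 2*58*(-12)) = 778*(-3908 - 1392) = 778*(-5300) = -4123400)
6*J = 6*(-4123400) = -24740400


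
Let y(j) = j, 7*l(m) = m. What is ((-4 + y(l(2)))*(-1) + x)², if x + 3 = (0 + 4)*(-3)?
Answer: 6241/49 ≈ 127.37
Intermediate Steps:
l(m) = m/7
x = -15 (x = -3 + (0 + 4)*(-3) = -3 + 4*(-3) = -3 - 12 = -15)
((-4 + y(l(2)))*(-1) + x)² = ((-4 + (⅐)*2)*(-1) - 15)² = ((-4 + 2/7)*(-1) - 15)² = (-26/7*(-1) - 15)² = (26/7 - 15)² = (-79/7)² = 6241/49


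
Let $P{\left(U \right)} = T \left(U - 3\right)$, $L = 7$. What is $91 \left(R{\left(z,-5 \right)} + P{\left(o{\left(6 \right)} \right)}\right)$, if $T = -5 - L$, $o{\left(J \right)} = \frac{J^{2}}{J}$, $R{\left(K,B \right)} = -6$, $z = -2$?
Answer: $-3822$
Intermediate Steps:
$o{\left(J \right)} = J$
$T = -12$ ($T = -5 - 7 = -12$)
$P{\left(U \right)} = 36 - 12 U$ ($P{\left(U \right)} = - 12 \left(U - 3\right) = - 12 \left(-3 + U\right) = 36 - 12 U$)
$91 \left(R{\left(z,-5 \right)} + P{\left(o{\left(6 \right)} \right)}\right) = 91 \left(-6 + \left(36 - 72\right)\right) = 91 \left(-6 - 36\right) = 91 \left(-42\right) = -3822$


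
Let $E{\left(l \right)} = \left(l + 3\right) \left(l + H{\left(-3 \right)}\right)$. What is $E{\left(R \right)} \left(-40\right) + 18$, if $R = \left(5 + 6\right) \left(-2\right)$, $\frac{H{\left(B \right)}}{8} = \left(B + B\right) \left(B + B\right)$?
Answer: $202178$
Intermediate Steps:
$H{\left(B \right)} = 32 B^{2}$ ($H{\left(B \right)} = 8 \left(B + B\right) \left(B + B\right) = 8 \cdot 2 B 2 B = 8 \cdot 4 B^{2} = 32 B^{2}$)
$R = -22$ ($R = 11 \left(-2\right) = -22$)
$E{\left(l \right)} = \left(3 + l\right) \left(288 + l\right)$ ($E{\left(l \right)} = \left(l + 3\right) \left(l + 32 \left(-3\right)^{2}\right) = \left(3 + l\right) \left(l + 32 \cdot 9\right) = \left(3 + l\right) \left(l + 288\right) = \left(3 + l\right) \left(288 + l\right)$)
$E{\left(R \right)} \left(-40\right) + 18 = \left(864 + \left(-22\right)^{2} + 291 \left(-22\right)\right) \left(-40\right) + 18 = \left(864 + 484 - 6402\right) \left(-40\right) + 18 = \left(-5054\right) \left(-40\right) + 18 = 202160 + 18 = 202178$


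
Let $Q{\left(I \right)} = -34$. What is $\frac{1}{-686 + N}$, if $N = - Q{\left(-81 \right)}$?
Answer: $- \frac{1}{652} \approx -0.0015337$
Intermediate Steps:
$N = 34$ ($N = \left(-1\right) \left(-34\right) = 34$)
$\frac{1}{-686 + N} = \frac{1}{-686 + 34} = \frac{1}{-652} = - \frac{1}{652}$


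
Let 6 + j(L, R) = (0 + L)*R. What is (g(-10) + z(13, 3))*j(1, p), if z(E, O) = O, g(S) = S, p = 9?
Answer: -21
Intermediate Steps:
j(L, R) = -6 + L*R (j(L, R) = -6 + (0 + L)*R = -6 + L*R)
(g(-10) + z(13, 3))*j(1, p) = (-10 + 3)*(-6 + 1*9) = -7*(-6 + 9) = -7*3 = -21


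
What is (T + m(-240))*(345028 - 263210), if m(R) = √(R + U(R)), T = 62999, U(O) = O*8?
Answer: 5154452182 + 981816*I*√15 ≈ 5.1545e+9 + 3.8026e+6*I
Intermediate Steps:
U(O) = 8*O
m(R) = 3*√R (m(R) = √(R + 8*R) = √(9*R) = 3*√R)
(T + m(-240))*(345028 - 263210) = (62999 + 3*√(-240))*(345028 - 263210) = (62999 + 3*(4*I*√15))*81818 = (62999 + 12*I*√15)*81818 = 5154452182 + 981816*I*√15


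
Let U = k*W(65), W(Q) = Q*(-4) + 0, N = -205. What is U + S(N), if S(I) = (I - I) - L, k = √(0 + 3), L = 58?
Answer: -58 - 260*√3 ≈ -508.33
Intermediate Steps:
W(Q) = -4*Q (W(Q) = -4*Q + 0 = -4*Q)
k = √3 ≈ 1.7320
S(I) = -58 (S(I) = (I - I) - 1*58 = 0 - 58 = -58)
U = -260*√3 (U = √3*(-4*65) = √3*(-260) = -260*√3 ≈ -450.33)
U + S(N) = -260*√3 - 58 = -58 - 260*√3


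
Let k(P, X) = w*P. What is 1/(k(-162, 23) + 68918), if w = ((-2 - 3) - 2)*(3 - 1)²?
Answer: 1/73454 ≈ 1.3614e-5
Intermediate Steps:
w = -28 (w = (-5 - 2)*2² = -7*4 = -28)
k(P, X) = -28*P
1/(k(-162, 23) + 68918) = 1/(-28*(-162) + 68918) = 1/(4536 + 68918) = 1/73454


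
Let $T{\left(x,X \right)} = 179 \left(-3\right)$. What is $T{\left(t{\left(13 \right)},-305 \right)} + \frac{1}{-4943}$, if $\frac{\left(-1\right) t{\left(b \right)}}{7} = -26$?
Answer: $- \frac{2654392}{4943} \approx -537.0$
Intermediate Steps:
$t{\left(b \right)} = 182$ ($t{\left(b \right)} = \left(-7\right) \left(-26\right) = 182$)
$T{\left(x,X \right)} = -537$
$T{\left(t{\left(13 \right)},-305 \right)} + \frac{1}{-4943} = -537 + \frac{1}{-4943} = -537 - \frac{1}{4943} = - \frac{2654392}{4943}$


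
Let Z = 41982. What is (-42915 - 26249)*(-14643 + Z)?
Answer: -1890874596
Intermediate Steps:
(-42915 - 26249)*(-14643 + Z) = (-42915 - 26249)*(-14643 + 41982) = -69164*27339 = -1890874596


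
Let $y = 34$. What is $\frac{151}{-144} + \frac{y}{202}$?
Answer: $- \frac{12803}{14544} \approx -0.88029$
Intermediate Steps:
$\frac{151}{-144} + \frac{y}{202} = \frac{151}{-144} + \frac{34}{202} = 151 \left(- \frac{1}{144}\right) + 34 \cdot \frac{1}{202} = - \frac{151}{144} + \frac{17}{101} = - \frac{12803}{14544}$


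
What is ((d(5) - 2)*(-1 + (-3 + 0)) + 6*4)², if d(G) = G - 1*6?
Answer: 1296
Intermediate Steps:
d(G) = -6 + G (d(G) = G - 6 = -6 + G)
((d(5) - 2)*(-1 + (-3 + 0)) + 6*4)² = (((-6 + 5) - 2)*(-1 + (-3 + 0)) + 6*4)² = ((-1 - 2)*(-1 - 3) + 24)² = (-3*(-4) + 24)² = (12 + 24)² = 36² = 1296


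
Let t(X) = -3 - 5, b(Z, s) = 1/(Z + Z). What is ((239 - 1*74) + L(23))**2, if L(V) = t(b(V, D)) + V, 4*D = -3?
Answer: 32400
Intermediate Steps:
D = -3/4 (D = (1/4)*(-3) = -3/4 ≈ -0.75000)
b(Z, s) = 1/(2*Z)
t(X) = -8
L(V) = -8 + V
((239 - 1*74) + L(23))**2 = ((239 - 1*74) + (-8 + 23))**2 = ((239 - 74) + 15)**2 = (165 + 15)**2 = 180**2 = 32400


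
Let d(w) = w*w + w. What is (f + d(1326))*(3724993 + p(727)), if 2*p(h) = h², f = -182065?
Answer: 12586402617555/2 ≈ 6.2932e+12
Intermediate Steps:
d(w) = w + w² (d(w) = w² + w = w + w²)
p(h) = h²/2
(f + d(1326))*(3724993 + p(727)) = (-182065 + 1326*(1 + 1326))*(3724993 + (½)*727²) = (-182065 + 1326*1327)*(3724993 + (½)*528529) = (-182065 + 1759602)*(3724993 + 528529/2) = 1577537*(7978515/2) = 12586402617555/2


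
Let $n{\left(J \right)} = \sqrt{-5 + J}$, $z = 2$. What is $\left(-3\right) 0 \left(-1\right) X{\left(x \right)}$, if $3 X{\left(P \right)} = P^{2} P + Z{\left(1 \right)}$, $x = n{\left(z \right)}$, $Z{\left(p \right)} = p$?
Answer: $0$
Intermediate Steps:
$x = i \sqrt{3}$ ($x = \sqrt{-5 + 2} = \sqrt{-3} = i \sqrt{3} \approx 1.732 i$)
$X{\left(P \right)} = \frac{1}{3} + \frac{P^{3}}{3}$ ($X{\left(P \right)} = \frac{P^{2} P + 1}{3} = \frac{P^{3} + 1}{3} = \frac{1 + P^{3}}{3} = \frac{1}{3} + \frac{P^{3}}{3}$)
$\left(-3\right) 0 \left(-1\right) X{\left(x \right)} = \left(-3\right) 0 \left(-1\right) \left(\frac{1}{3} + \frac{\left(i \sqrt{3}\right)^{3}}{3}\right) = 0 \left(-1\right) \left(\frac{1}{3} + \frac{\left(-3\right) i \sqrt{3}}{3}\right) = 0 \left(\frac{1}{3} - i \sqrt{3}\right) = 0$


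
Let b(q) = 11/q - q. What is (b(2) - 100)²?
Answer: 37249/4 ≈ 9312.3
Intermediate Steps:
b(q) = -q + 11/q
(b(2) - 100)² = ((-1*2 + 11/2) - 100)² = ((-2 + 11*(½)) - 100)² = ((-2 + 11/2) - 100)² = (7/2 - 100)² = (-193/2)² = 37249/4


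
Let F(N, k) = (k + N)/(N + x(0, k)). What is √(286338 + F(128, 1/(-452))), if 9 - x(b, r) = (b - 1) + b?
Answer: √30946599583238/10396 ≈ 535.11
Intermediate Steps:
x(b, r) = 10 - 2*b (x(b, r) = 9 - ((b - 1) + b) = 9 - ((-1 + b) + b) = 9 - (-1 + 2*b) = 9 + (1 - 2*b) = 10 - 2*b)
F(N, k) = (N + k)/(10 + N) (F(N, k) = (k + N)/(N + (10 - 2*0)) = (N + k)/(N + (10 + 0)) = (N + k)/(N + 10) = (N + k)/(10 + N))
√(286338 + F(128, 1/(-452))) = √(286338 + (128 + 1/(-452))/(10 + 128)) = √(286338 + (128 - 1/452)/138) = √(286338 + (1/138)*(57855/452)) = √(286338 + 19285/20792) = √(5953558981/20792) = √30946599583238/10396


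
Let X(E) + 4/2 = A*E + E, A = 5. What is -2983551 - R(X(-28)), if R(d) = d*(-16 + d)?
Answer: -3015171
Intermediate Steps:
X(E) = -2 + 6*E (X(E) = -2 + (5*E + E) = -2 + 6*E)
-2983551 - R(X(-28)) = -2983551 - (-2 + 6*(-28))*(-16 + (-2 + 6*(-28))) = -2983551 - (-2 - 168)*(-16 + (-2 - 168)) = -2983551 - (-170)*(-16 - 170) = -2983551 - (-170)*(-186) = -2983551 - 1*31620 = -2983551 - 31620 = -3015171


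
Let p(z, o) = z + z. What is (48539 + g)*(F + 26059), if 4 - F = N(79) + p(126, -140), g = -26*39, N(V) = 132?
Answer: 1220394475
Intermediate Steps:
p(z, o) = 2*z
g = -1014
F = -380 (F = 4 - (132 + 2*126) = 4 - (132 + 252) = 4 - 1*384 = 4 - 384 = -380)
(48539 + g)*(F + 26059) = (48539 - 1014)*(-380 + 26059) = 47525*25679 = 1220394475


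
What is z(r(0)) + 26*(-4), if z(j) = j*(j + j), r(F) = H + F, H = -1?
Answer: -102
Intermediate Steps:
r(F) = -1 + F
z(j) = 2*j² (z(j) = j*(2*j) = 2*j²)
z(r(0)) + 26*(-4) = 2*(-1 + 0)² + 26*(-4) = 2*(-1)² - 104 = 2*1 - 104 = 2 - 104 = -102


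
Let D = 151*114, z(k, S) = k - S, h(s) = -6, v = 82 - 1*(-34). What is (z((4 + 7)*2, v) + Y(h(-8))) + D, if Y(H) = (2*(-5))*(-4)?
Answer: 17160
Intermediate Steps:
v = 116 (v = 82 + 34 = 116)
Y(H) = 40 (Y(H) = -10*(-4) = 40)
D = 17214
(z((4 + 7)*2, v) + Y(h(-8))) + D = (((4 + 7)*2 - 1*116) + 40) + 17214 = ((11*2 - 116) + 40) + 17214 = ((22 - 116) + 40) + 17214 = (-94 + 40) + 17214 = -54 + 17214 = 17160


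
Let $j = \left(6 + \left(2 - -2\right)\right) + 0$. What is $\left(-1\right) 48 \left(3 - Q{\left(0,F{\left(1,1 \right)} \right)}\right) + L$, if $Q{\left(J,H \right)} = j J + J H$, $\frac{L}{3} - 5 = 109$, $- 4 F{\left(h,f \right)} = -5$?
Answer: $198$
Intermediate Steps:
$j = 10$ ($j = \left(6 + \left(2 + 2\right)\right) + 0 = \left(6 + 4\right) + 0 = 10 + 0 = 10$)
$F{\left(h,f \right)} = \frac{5}{4}$ ($F{\left(h,f \right)} = \left(- \frac{1}{4}\right) \left(-5\right) = \frac{5}{4}$)
$L = 342$ ($L = 15 + 3 \cdot 109 = 15 + 327 = 342$)
$Q{\left(J,H \right)} = 10 J + H J$ ($Q{\left(J,H \right)} = 10 J + J H = 10 J + H J$)
$\left(-1\right) 48 \left(3 - Q{\left(0,F{\left(1,1 \right)} \right)}\right) + L = \left(-1\right) 48 \left(3 - 0 \left(10 + \frac{5}{4}\right)\right) + 342 = - 48 \left(3 - 0 \cdot \frac{45}{4}\right) + 342 = - 48 \left(3 - 0\right) + 342 = - 48 \left(3 + 0\right) + 342 = \left(-48\right) 3 + 342 = -144 + 342 = 198$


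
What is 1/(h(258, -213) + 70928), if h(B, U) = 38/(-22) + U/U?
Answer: 11/780200 ≈ 1.4099e-5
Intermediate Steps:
h(B, U) = -8/11 (h(B, U) = 38*(-1/22) + 1 = -19/11 + 1 = -8/11)
1/(h(258, -213) + 70928) = 1/(-8/11 + 70928) = 1/(780200/11) = 11/780200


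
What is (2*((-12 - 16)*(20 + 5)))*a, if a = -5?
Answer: 7000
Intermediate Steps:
(2*((-12 - 16)*(20 + 5)))*a = (2*((-12 - 16)*(20 + 5)))*(-5) = (2*(-28*25))*(-5) = (2*(-700))*(-5) = -1400*(-5) = 7000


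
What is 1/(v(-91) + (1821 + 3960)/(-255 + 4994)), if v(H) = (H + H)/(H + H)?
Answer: 4739/10520 ≈ 0.45048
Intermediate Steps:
v(H) = 1 (v(H) = (2*H)/((2*H)) = (2*H)*(1/(2*H)) = 1)
1/(v(-91) + (1821 + 3960)/(-255 + 4994)) = 1/(1 + (1821 + 3960)/(-255 + 4994)) = 1/(1 + 5781/4739) = 1/(10520/4739) = 4739/10520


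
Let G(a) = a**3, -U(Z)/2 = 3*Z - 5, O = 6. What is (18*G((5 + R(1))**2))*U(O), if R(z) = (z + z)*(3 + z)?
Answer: -2258946612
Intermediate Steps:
U(Z) = 10 - 6*Z (U(Z) = -2*(3*Z - 5) = -2*(-5 + 3*Z) = 10 - 6*Z)
R(z) = 2*z*(3 + z) (R(z) = (2*z)*(3 + z) = 2*z*(3 + z))
(18*G((5 + R(1))**2))*U(O) = (18*((5 + 2*1*(3 + 1))**2)**3)*(10 - 6*6) = (18*((5 + 2*1*4)**2)**3)*(10 - 36) = (18*((5 + 8)**2)**3)*(-26) = (18*(13**2)**3)*(-26) = (18*169**3)*(-26) = (18*4826809)*(-26) = 86882562*(-26) = -2258946612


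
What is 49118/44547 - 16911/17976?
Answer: 43203617/266925624 ≈ 0.16186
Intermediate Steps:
49118/44547 - 16911/17976 = 49118*(1/44547) - 16911*1/17976 = 49118/44547 - 5637/5992 = 43203617/266925624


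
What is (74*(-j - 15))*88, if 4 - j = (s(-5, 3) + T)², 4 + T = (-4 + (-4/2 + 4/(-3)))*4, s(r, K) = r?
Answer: 85007648/9 ≈ 9.4453e+6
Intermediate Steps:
T = -100/3 (T = -4 + (-4 + (-4/2 + 4/(-3)))*4 = -4 + (-4 + (-4*½ + 4*(-⅓)))*4 = -4 + (-4 + (-2 - 4/3))*4 = -4 + (-4 - 10/3)*4 = -4 - 22/3*4 = -4 - 88/3 = -100/3 ≈ -33.333)
j = -13189/9 (j = 4 - (-5 - 100/3)² = 4 - (-115/3)² = 4 - 1*13225/9 = 4 - 13225/9 = -13189/9 ≈ -1465.4)
(74*(-j - 15))*88 = (74*(-1*(-13189/9) - 15))*88 = (74*(13189/9 - 15))*88 = (74*(13054/9))*88 = (965996/9)*88 = 85007648/9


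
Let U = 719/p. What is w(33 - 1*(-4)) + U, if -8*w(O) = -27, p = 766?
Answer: 13217/3064 ≈ 4.3136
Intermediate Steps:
w(O) = 27/8 (w(O) = -1/8*(-27) = 27/8)
U = 719/766 ≈ 0.93864
w(33 - 1*(-4)) + U = 27/8 + 719/766 = 13217/3064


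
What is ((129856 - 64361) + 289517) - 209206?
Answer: 145806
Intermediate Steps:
((129856 - 64361) + 289517) - 209206 = (65495 + 289517) - 209206 = 355012 - 209206 = 145806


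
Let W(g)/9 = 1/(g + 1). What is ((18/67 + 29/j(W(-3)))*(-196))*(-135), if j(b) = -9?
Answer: -5236140/67 ≈ -78151.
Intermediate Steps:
W(g) = 9/(1 + g) (W(g) = 9/(g + 1) = 9/(1 + g))
((18/67 + 29/j(W(-3)))*(-196))*(-135) = ((18/67 + 29/(-9))*(-196))*(-135) = ((18*(1/67) + 29*(-⅑))*(-196))*(-135) = ((18/67 - 29/9)*(-196))*(-135) = -1781/603*(-196)*(-135) = (349076/603)*(-135) = -5236140/67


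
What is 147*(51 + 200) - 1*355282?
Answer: -318385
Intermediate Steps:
147*(51 + 200) - 1*355282 = 147*251 - 355282 = 36897 - 355282 = -318385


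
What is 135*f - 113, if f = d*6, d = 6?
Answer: 4747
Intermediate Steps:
f = 36 (f = 6*6 = 36)
135*f - 113 = 135*36 - 113 = 4860 - 113 = 4747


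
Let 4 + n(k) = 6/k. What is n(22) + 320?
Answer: 3479/11 ≈ 316.27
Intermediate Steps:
n(k) = -4 + 6/k
n(22) + 320 = (-4 + 6/22) + 320 = (-4 + 6*(1/22)) + 320 = (-4 + 3/11) + 320 = -41/11 + 320 = 3479/11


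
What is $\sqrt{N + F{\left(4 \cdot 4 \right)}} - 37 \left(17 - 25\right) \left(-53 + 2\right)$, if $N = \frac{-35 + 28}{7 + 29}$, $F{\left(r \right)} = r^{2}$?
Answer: $-15096 + \frac{\sqrt{9209}}{6} \approx -15080.0$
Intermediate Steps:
$N = - \frac{7}{36} \approx -0.19444$
$\sqrt{N + F{\left(4 \cdot 4 \right)}} - 37 \left(17 - 25\right) \left(-53 + 2\right) = \sqrt{- \frac{7}{36} + \left(4 \cdot 4\right)^{2}} - 37 \left(17 - 25\right) \left(-53 + 2\right) = \sqrt{- \frac{7}{36} + 16^{2}} - 37 \left(\left(-8\right) \left(-51\right)\right) = \sqrt{- \frac{7}{36} + 256} - 15096 = \sqrt{\frac{9209}{36}} - 15096 = \frac{\sqrt{9209}}{6} - 15096 = -15096 + \frac{\sqrt{9209}}{6}$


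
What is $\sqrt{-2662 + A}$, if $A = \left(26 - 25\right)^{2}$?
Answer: $i \sqrt{2661} \approx 51.585 i$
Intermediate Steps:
$A = 1$ ($A = 1^{2} = 1$)
$\sqrt{-2662 + A} = \sqrt{-2662 + 1} = \sqrt{-2661} = i \sqrt{2661}$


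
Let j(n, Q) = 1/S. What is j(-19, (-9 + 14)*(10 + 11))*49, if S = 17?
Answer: 49/17 ≈ 2.8824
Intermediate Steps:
j(n, Q) = 1/17
j(-19, (-9 + 14)*(10 + 11))*49 = (1/17)*49 = 49/17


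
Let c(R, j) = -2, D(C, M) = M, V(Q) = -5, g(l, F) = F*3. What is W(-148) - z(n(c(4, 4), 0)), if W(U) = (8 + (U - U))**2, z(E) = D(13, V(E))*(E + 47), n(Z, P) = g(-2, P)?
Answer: 299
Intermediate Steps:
g(l, F) = 3*F
n(Z, P) = 3*P
z(E) = -235 - 5*E (z(E) = -5*(E + 47) = -5*(47 + E) = -235 - 5*E)
W(U) = 64 (W(U) = (8 + 0)**2 = 8**2 = 64)
W(-148) - z(n(c(4, 4), 0)) = 64 - (-235 - 15*0) = 64 - (-235 - 5*0) = 64 - (-235 + 0) = 64 - 1*(-235) = 64 + 235 = 299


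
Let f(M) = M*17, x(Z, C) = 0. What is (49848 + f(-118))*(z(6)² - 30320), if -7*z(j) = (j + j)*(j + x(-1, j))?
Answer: -70829889632/49 ≈ -1.4455e+9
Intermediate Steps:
f(M) = 17*M
z(j) = -2*j²/7 (z(j) = -(j + j)*(j + 0)/7 = -2*j*j/7 = -2*j²/7)
(49848 + f(-118))*(z(6)² - 30320) = (49848 + 17*(-118))*((-2/7*6²)² - 30320) = (49848 - 2006)*((-2/7*36)² - 30320) = 47842*((-72/7)² - 30320) = 47842*(5184/49 - 30320) = 47842*(-1480496/49) = -70829889632/49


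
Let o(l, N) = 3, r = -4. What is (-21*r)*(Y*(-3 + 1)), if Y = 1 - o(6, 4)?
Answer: 336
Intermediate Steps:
Y = -2 (Y = 1 - 1*3 = 1 - 3 = -2)
(-21*r)*(Y*(-3 + 1)) = (-21*(-4))*(-2*(-3 + 1)) = 84*(-2*(-2)) = 84*4 = 336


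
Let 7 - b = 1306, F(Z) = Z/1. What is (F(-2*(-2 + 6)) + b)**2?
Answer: 1708249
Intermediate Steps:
F(Z) = Z (F(Z) = Z*1 = Z)
b = -1299 (b = 7 - 1*1306 = 7 - 1306 = -1299)
(F(-2*(-2 + 6)) + b)**2 = (-2*(-2 + 6) - 1299)**2 = (-2*4 - 1299)**2 = (-8 - 1299)**2 = (-1307)**2 = 1708249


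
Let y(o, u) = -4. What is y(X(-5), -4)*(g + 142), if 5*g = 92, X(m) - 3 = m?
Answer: -3208/5 ≈ -641.60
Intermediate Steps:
X(m) = 3 + m
g = 92/5 (g = (1/5)*92 = 92/5 ≈ 18.400)
y(X(-5), -4)*(g + 142) = -4*(92/5 + 142) = -4*802/5 = -3208/5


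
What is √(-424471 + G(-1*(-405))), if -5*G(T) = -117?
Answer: I*√10611190/5 ≈ 651.5*I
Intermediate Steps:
G(T) = 117/5 (G(T) = -⅕*(-117) = 117/5)
√(-424471 + G(-1*(-405))) = √(-424471 + 117/5) = √(-2122238/5) = I*√10611190/5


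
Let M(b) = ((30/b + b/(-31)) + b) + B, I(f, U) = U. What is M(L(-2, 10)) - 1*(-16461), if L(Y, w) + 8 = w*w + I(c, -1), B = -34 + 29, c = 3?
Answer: 46671736/2821 ≈ 16544.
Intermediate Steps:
B = -5
L(Y, w) = -9 + w² (L(Y, w) = -8 + (w*w - 1) = -8 + (w² - 1) = -8 + (-1 + w²) = -9 + w²)
M(b) = -5 + 30/b + 30*b/31 (M(b) = ((30/b + b/(-31)) + b) - 5 = ((30/b + b*(-1/31)) + b) - 5 = ((30/b - b/31) + b) - 5 = (30/b + 30*b/31) - 5 = -5 + 30/b + 30*b/31)
M(L(-2, 10)) - 1*(-16461) = (-5 + 30/(-9 + 10²) + 30*(-9 + 10²)/31) - 1*(-16461) = (-5 + 30/(-9 + 100) + 30*(-9 + 100)/31) + 16461 = (-5 + 30/91 + (30/31)*91) + 16461 = (-5 + 30*(1/91) + 2730/31) + 16461 = (-5 + 30/91 + 2730/31) + 16461 = 235255/2821 + 16461 = 46671736/2821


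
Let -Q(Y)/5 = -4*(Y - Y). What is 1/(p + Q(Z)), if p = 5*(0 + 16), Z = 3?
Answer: 1/80 ≈ 0.012500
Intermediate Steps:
p = 80 (p = 5*16 = 80)
Q(Y) = 0 (Q(Y) = -(-20)*(Y - Y) = -(-20)*0 = -5*0 = 0)
1/(p + Q(Z)) = 1/(80 + 0) = 1/80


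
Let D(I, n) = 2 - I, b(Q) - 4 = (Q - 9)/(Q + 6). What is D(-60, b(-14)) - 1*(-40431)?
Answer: 40493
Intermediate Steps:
b(Q) = 4 + (-9 + Q)/(6 + Q) (b(Q) = 4 + (Q - 9)/(Q + 6) = 4 + (-9 + Q)/(6 + Q))
D(-60, b(-14)) - 1*(-40431) = (2 - 1*(-60)) - 1*(-40431) = (2 + 60) + 40431 = 62 + 40431 = 40493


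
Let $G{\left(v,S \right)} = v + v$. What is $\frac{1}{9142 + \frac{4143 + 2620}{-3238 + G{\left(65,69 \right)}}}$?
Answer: $\frac{3108}{28406573} \approx 0.00010941$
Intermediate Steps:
$G{\left(v,S \right)} = 2 v$
$\frac{1}{9142 + \frac{4143 + 2620}{-3238 + G{\left(65,69 \right)}}} = \frac{1}{9142 + \frac{4143 + 2620}{-3238 + 2 \cdot 65}} = \frac{1}{9142 + \frac{6763}{-3238 + 130}} = \frac{1}{9142 + \frac{6763}{-3108}} = \frac{1}{9142 + 6763 \left(- \frac{1}{3108}\right)} = \frac{1}{9142 - \frac{6763}{3108}} = \frac{1}{\frac{28406573}{3108}} = \frac{3108}{28406573}$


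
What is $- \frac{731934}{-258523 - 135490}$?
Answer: $\frac{19782}{10649} \approx 1.8576$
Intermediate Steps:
$- \frac{731934}{-258523 - 135490} = - \frac{731934}{-394013} = \left(-731934\right) \left(- \frac{1}{394013}\right) = \frac{19782}{10649}$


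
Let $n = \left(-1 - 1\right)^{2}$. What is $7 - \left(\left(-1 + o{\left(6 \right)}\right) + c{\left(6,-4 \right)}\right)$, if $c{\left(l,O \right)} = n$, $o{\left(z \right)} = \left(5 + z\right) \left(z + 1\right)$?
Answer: $-73$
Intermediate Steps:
$n = 4$ ($n = \left(-2\right)^{2} = 4$)
$o{\left(z \right)} = \left(1 + z\right) \left(5 + z\right)$ ($o{\left(z \right)} = \left(5 + z\right) \left(1 + z\right) = \left(1 + z\right) \left(5 + z\right)$)
$c{\left(l,O \right)} = 4$
$7 - \left(\left(-1 + o{\left(6 \right)}\right) + c{\left(6,-4 \right)}\right) = 7 - \left(\left(-1 + \left(5 + 6^{2} + 6 \cdot 6\right)\right) + 4\right) = 7 - \left(\left(-1 + \left(5 + 36 + 36\right)\right) + 4\right) = 7 - \left(\left(-1 + 77\right) + 4\right) = 7 - \left(76 + 4\right) = 7 - 80 = -73$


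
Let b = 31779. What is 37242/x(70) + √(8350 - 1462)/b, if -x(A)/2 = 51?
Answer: -6207/17 + 2*√1722/31779 ≈ -365.12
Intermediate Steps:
x(A) = -102 (x(A) = -2*51 = -102)
37242/x(70) + √(8350 - 1462)/b = 37242/(-102) + √(8350 - 1462)/31779 = 37242*(-1/102) + √6888*(1/31779) = -6207/17 + (2*√1722)*(1/31779) = -6207/17 + 2*√1722/31779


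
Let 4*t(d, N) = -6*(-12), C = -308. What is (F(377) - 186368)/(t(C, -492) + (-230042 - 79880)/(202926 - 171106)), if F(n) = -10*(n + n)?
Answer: -27301560/1163 ≈ -23475.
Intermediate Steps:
F(n) = -20*n
t(d, N) = 18 (t(d, N) = (-6*(-12))/4 = (¼)*72 = 18)
(F(377) - 186368)/(t(C, -492) + (-230042 - 79880)/(202926 - 171106)) = (-20*377 - 186368)/(18 + (-230042 - 79880)/(202926 - 171106)) = (-7540 - 186368)/(18 - 309922/31820) = -193908/(18 - 309922*1/31820) = -193908/(18 - 154961/15910) = -193908/131419/15910 = -193908*15910/131419 = -27301560/1163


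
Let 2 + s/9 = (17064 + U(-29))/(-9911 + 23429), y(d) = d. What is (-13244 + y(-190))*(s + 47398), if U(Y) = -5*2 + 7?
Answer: -478128291657/751 ≈ -6.3666e+8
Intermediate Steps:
U(Y) = -3 (U(Y) = -10 + 7 = -3)
s = -9975/1502 (s = -18 + 9*((17064 - 3)/(-9911 + 23429)) = -18 + 9*(17061/13518) = -18 + 9*(17061*(1/13518)) = -18 + 9*(5687/4506) = -18 + 17061/1502 = -9975/1502 ≈ -6.6411)
(-13244 + y(-190))*(s + 47398) = (-13244 - 190)*(-9975/1502 + 47398) = -13434*71181821/1502 = -478128291657/751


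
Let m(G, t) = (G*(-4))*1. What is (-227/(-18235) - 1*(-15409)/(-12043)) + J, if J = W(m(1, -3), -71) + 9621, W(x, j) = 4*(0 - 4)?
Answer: 2109019179171/219604105 ≈ 9603.7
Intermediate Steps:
m(G, t) = -4*G (m(G, t) = -4*G*1 = -4*G)
W(x, j) = -16 (W(x, j) = 4*(-4) = -16)
J = 9605 (J = -16 + 9621 = 9605)
(-227/(-18235) - 1*(-15409)/(-12043)) + J = (-227/(-18235) - 1*(-15409)/(-12043)) + 9605 = (-227*(-1/18235) + 15409*(-1/12043)) + 9605 = (227/18235 - 15409/12043) + 9605 = -278249354/219604105 + 9605 = 2109019179171/219604105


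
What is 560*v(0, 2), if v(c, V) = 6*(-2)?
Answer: -6720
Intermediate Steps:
v(c, V) = -12
560*v(0, 2) = 560*(-12) = -6720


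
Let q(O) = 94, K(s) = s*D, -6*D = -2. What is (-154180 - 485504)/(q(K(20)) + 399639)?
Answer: -639684/399733 ≈ -1.6003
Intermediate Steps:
D = ⅓ (D = -⅙*(-2) = ⅓ ≈ 0.33333)
K(s) = s/3 (K(s) = s*(⅓) = s/3)
(-154180 - 485504)/(q(K(20)) + 399639) = (-154180 - 485504)/(94 + 399639) = -639684/399733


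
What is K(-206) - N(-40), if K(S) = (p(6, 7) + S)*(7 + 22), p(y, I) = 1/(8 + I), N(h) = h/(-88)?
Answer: -985466/165 ≈ -5972.5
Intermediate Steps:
N(h) = -h/88 (N(h) = h*(-1/88) = -h/88)
K(S) = 29/15 + 29*S (K(S) = (1/(8 + 7) + S)*(7 + 22) = (1/15 + S)*29 = 29/15 + 29*S)
K(-206) - N(-40) = (29/15 + 29*(-206)) - (-1)*(-40)/88 = (29/15 - 5974) - 1*5/11 = -89581/15 - 5/11 = -985466/165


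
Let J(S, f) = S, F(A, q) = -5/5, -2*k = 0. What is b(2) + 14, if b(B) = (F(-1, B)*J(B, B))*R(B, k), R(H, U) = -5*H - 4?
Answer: 42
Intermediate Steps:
k = 0 (k = -1/2*0 = 0)
F(A, q) = -1 (F(A, q) = -5*1/5 = -1)
R(H, U) = -4 - 5*H
b(B) = -B*(-4 - 5*B) (b(B) = (-B)*(-4 - 5*B) = -B*(-4 - 5*B))
b(2) + 14 = 2*(4 + 5*2) + 14 = 2*(4 + 10) + 14 = 2*14 + 14 = 28 + 14 = 42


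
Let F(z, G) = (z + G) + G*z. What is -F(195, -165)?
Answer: 32145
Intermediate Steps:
F(z, G) = G + z + G*z (F(z, G) = (G + z) + G*z = G + z + G*z)
-F(195, -165) = -(-165 + 195 - 165*195) = -(-165 + 195 - 32175) = -1*(-32145) = 32145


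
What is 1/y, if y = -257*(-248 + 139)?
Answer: 1/28013 ≈ 3.5698e-5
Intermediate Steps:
y = 28013 (y = -257*(-109) = 28013)
1/y = 1/28013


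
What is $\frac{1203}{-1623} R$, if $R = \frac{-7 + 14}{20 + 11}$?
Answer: $- \frac{2807}{16771} \approx -0.16737$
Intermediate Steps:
$R = \frac{7}{31} \approx 0.22581$
$\frac{1203}{-1623} R = \frac{1203}{-1623} \cdot \frac{7}{31} = 1203 \left(- \frac{1}{1623}\right) \frac{7}{31} = \left(- \frac{401}{541}\right) \frac{7}{31} = - \frac{2807}{16771}$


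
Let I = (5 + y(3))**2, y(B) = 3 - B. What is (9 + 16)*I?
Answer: 625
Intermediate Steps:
I = 25 (I = (5 + (3 - 1*3))**2 = (5 + (3 - 3))**2 = (5 + 0)**2 = 5**2 = 25)
(9 + 16)*I = (9 + 16)*25 = 25*25 = 625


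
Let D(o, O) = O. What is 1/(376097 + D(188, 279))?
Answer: 1/376376 ≈ 2.6569e-6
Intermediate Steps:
1/(376097 + D(188, 279)) = 1/(376097 + 279) = 1/376376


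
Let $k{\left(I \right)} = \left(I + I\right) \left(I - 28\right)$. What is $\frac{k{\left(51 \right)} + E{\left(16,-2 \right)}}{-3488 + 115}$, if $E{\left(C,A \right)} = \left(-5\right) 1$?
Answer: $- \frac{2341}{3373} \approx -0.69404$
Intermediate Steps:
$E{\left(C,A \right)} = -5$
$k{\left(I \right)} = 2 I \left(-28 + I\right)$
$\frac{k{\left(51 \right)} + E{\left(16,-2 \right)}}{-3488 + 115} = \frac{2 \cdot 51 \left(-28 + 51\right) - 5}{-3488 + 115} = \frac{2 \cdot 51 \cdot 23 - 5}{-3373} = \left(2346 - 5\right) \left(- \frac{1}{3373}\right) = 2341 \left(- \frac{1}{3373}\right) = - \frac{2341}{3373}$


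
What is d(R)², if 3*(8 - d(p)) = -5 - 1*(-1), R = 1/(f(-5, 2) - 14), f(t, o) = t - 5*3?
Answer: 784/9 ≈ 87.111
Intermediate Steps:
f(t, o) = -15 + t (f(t, o) = t - 15 = -15 + t)
R = -1/34 (R = 1/((-15 - 5) - 14) = 1/(-20 - 14) = 1/(-34) = -1/34 ≈ -0.029412)
d(p) = 28/3 (d(p) = 8 - (-5 - 1*(-1))/3 = 8 - (-5 + 1)/3 = 8 - ⅓*(-4) = 8 + 4/3 = 28/3)
d(R)² = (28/3)² = 784/9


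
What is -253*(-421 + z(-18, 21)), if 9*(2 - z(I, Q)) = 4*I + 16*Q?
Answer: 340285/3 ≈ 1.1343e+5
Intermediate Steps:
z(I, Q) = 2 - 16*Q/9 - 4*I/9 (z(I, Q) = 2 - (4*I + 16*Q)/9 = 2 + (-16*Q/9 - 4*I/9) = 2 - 16*Q/9 - 4*I/9)
-253*(-421 + z(-18, 21)) = -253*(-421 + (2 - 16/9*21 - 4/9*(-18))) = -253*(-421 + (2 - 112/3 + 8)) = -253*(-421 - 82/3) = -253*(-1345/3) = 340285/3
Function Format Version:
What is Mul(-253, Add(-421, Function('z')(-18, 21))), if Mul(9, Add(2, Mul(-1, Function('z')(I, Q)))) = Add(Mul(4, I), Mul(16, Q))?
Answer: Rational(340285, 3) ≈ 1.1343e+5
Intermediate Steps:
Function('z')(I, Q) = Add(2, Mul(Rational(-16, 9), Q), Mul(Rational(-4, 9), I)) (Function('z')(I, Q) = Add(2, Mul(Rational(-1, 9), Add(Mul(4, I), Mul(16, Q)))) = Add(2, Add(Mul(Rational(-16, 9), Q), Mul(Rational(-4, 9), I))) = Add(2, Mul(Rational(-16, 9), Q), Mul(Rational(-4, 9), I)))
Mul(-253, Add(-421, Function('z')(-18, 21))) = Mul(-253, Add(-421, Add(2, Mul(Rational(-16, 9), 21), Mul(Rational(-4, 9), -18)))) = Mul(-253, Add(-421, Add(2, Rational(-112, 3), 8))) = Mul(-253, Add(-421, Rational(-82, 3))) = Mul(-253, Rational(-1345, 3)) = Rational(340285, 3)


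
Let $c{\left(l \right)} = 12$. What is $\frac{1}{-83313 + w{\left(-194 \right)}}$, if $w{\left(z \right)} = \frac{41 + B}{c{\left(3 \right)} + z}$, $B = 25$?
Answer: $- \frac{91}{7581516} \approx -1.2003 \cdot 10^{-5}$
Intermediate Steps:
$w{\left(z \right)} = \frac{66}{12 + z}$ ($w{\left(z \right)} = \frac{41 + 25}{12 + z} = \frac{66}{12 + z}$)
$\frac{1}{-83313 + w{\left(-194 \right)}} = \frac{1}{-83313 + \frac{66}{12 - 194}} = \frac{1}{-83313 + \frac{66}{-182}} = \frac{1}{-83313 + 66 \left(- \frac{1}{182}\right)} = \frac{1}{-83313 - \frac{33}{91}} = \frac{1}{- \frac{7581516}{91}} = - \frac{91}{7581516}$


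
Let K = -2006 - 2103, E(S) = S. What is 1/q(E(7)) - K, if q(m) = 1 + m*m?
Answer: 205451/50 ≈ 4109.0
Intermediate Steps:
q(m) = 1 + m²
K = -4109
1/q(E(7)) - K = 1/(1 + 7²) - 1*(-4109) = 1/(1 + 49) + 4109 = 1/50 + 4109 = 205451/50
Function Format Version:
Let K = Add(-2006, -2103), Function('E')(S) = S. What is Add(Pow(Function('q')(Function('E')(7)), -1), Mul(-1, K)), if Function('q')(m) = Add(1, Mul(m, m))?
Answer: Rational(205451, 50) ≈ 4109.0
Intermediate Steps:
Function('q')(m) = Add(1, Pow(m, 2))
K = -4109
Add(Pow(Function('q')(Function('E')(7)), -1), Mul(-1, K)) = Add(Pow(Add(1, Pow(7, 2)), -1), Mul(-1, -4109)) = Add(Pow(Add(1, 49), -1), 4109) = Add(Pow(50, -1), 4109) = Add(Rational(1, 50), 4109) = Rational(205451, 50)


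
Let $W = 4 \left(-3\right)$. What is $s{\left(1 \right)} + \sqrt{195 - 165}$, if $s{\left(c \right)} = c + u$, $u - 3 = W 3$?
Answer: $-32 + \sqrt{30} \approx -26.523$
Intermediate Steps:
$W = -12$
$u = -33$ ($u = 3 - 36 = -33$)
$s{\left(c \right)} = -33 + c$ ($s{\left(c \right)} = c - 33 = -33 + c$)
$s{\left(1 \right)} + \sqrt{195 - 165} = \left(-33 + 1\right) + \sqrt{195 - 165} = -32 + \sqrt{30}$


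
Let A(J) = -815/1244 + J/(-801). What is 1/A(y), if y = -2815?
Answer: 996444/2849045 ≈ 0.34975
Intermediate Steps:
A(J) = -815/1244 - J/801 (A(J) = -815*1/1244 + J*(-1/801) = -815/1244 - J/801)
1/A(y) = 1/(-815/1244 - 1/801*(-2815)) = 1/(-815/1244 + 2815/801) = 1/(2849045/996444) = 996444/2849045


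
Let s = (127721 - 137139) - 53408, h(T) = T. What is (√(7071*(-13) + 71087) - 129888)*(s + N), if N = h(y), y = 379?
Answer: 8111115936 - 124894*I*√5209 ≈ 8.1111e+9 - 9.014e+6*I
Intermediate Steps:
N = 379
s = -62826 (s = -9418 - 53408 = -62826)
(√(7071*(-13) + 71087) - 129888)*(s + N) = (√(7071*(-13) + 71087) - 129888)*(-62826 + 379) = (√(-91923 + 71087) - 129888)*(-62447) = (√(-20836) - 129888)*(-62447) = (2*I*√5209 - 129888)*(-62447) = (-129888 + 2*I*√5209)*(-62447) = 8111115936 - 124894*I*√5209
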